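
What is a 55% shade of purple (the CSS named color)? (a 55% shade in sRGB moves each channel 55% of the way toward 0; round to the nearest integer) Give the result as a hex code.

CSS purple is rgb(128, 0, 128).
A 55% shade moves each channel 55% toward 0:
  R: 128 − 70.4 = 57.6 → 58
  G: 0 + 0.55×(0−0) = 0 + 0 = 0 → 0
  B: 128 − 70.4 = 57.6 → 58
rgb(58, 0, 58) = #3A003A.

#3A003A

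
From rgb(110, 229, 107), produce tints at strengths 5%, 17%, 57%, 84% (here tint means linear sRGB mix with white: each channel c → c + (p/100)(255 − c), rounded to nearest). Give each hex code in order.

#75e672, #87e984, #c1f4bf, #e8fbe7

5%: (110 + 7.25 = 117.25→117, 229 + 1.3 = 230.3→230, 107 + 7.4 = 114.4→114) → #75e672
17%: (110 + 24.65 = 134.65→135, 229 + 4.42 = 233.42→233, 107 + 25.16 = 132.16→132) → #87e984
57%: (110 + 82.65 = 192.65→193, 229 + 14.82 = 243.82→244, 107 + 84.36 = 191.36→191) → #c1f4bf
84%: (110 + 121.8 = 231.8→232, 229 + 21.84 = 250.84→251, 107 + 124.32 = 231.32→231) → #e8fbe7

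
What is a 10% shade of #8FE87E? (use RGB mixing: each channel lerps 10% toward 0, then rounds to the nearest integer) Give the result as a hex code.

#81D171

#8FE87E is rgb(143, 232, 126).
A 10% shade moves each channel 10% toward 0:
  R: 143 + 0.1×(0−143) = 143 − 14.3 = 128.7 → 129
  G: 232 − 23.2 = 208.8 → 209
  B: 126 + 0.1×(0−126) = 126 − 12.6 = 113.4 → 113
rgb(129, 209, 113) = #81D171.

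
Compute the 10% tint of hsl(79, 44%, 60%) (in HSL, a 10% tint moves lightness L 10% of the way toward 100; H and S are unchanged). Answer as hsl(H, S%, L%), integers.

L moves 10% from 60 toward 100: 60 + 4 = 64 → 64.
H and S are unchanged.

hsl(79, 44%, 64%)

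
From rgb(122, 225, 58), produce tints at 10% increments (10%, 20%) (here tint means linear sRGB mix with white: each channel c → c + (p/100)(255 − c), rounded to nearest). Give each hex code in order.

#87e44e, #95e761

10%: (122 + 13.3 = 135.3→135, 225 + 3 = 228→228, 58 + 19.7 = 77.7→78) → #87e44e
20%: (122 + 26.6 = 148.6→149, 225 + 6 = 231→231, 58 + 39.4 = 97.4→97) → #95e761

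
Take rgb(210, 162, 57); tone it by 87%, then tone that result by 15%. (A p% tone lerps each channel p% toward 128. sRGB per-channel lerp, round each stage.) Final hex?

Per channel, c → c + 0.87(128 − c):
  R: 210 − 71.34 = 138.66 → 139
  G: 162 + 0.87×(128−162) = 162 − 29.58 = 132.42 → 132
  B: 57 + 61.77 = 118.77 → 119
After the tone: rgb(139, 132, 119) = #8B8477.
Per channel, c → c + 0.15(128 − c):
  R: 139 − 1.65 = 137.35 → 137
  G: 132 + 0.15×(128−132) = 132 − 0.6 = 131.4 → 131
  B: 119 + 1.35 = 120.35 → 120
rgb(137, 131, 120) = #898378.

#898378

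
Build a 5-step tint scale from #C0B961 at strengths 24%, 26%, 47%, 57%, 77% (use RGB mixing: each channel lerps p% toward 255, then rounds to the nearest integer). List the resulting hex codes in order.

#C0B961 is rgb(192, 185, 97).
24%: (192 + 15.12 = 207.12→207, 185 + 16.8 = 201.8→202, 97 + 37.92 = 134.92→135) → #CFCA87
26%: (192 + 16.38 = 208.38→208, 185 + 18.2 = 203.2→203, 97 + 41.08 = 138.08→138) → #D0CB8A
47%: (192 + 29.61 = 221.61→222, 185 + 32.9 = 217.9→218, 97 + 74.26 = 171.26→171) → #DEDAAB
57%: (192 + 35.91 = 227.91→228, 185 + 39.9 = 224.9→225, 97 + 90.06 = 187.06→187) → #E4E1BB
77%: (192 + 48.51 = 240.51→241, 185 + 53.9 = 238.9→239, 97 + 121.66 = 218.66→219) → #F1EFDB

#CFCA87, #D0CB8A, #DEDAAB, #E4E1BB, #F1EFDB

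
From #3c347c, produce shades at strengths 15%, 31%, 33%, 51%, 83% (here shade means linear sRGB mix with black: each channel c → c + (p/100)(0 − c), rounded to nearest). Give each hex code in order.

#3c347c is rgb(60, 52, 124).
15%: (60 − 9 = 51→51, 52 − 7.8 = 44.2→44, 124 − 18.6 = 105.4→105) → #332c69
31%: (60 − 18.6 = 41.4→41, 52 − 16.12 = 35.88→36, 124 − 38.44 = 85.56→86) → #292456
33%: (60 − 19.8 = 40.2→40, 52 − 17.16 = 34.84→35, 124 − 40.92 = 83.08→83) → #282353
51%: (60 − 30.6 = 29.4→29, 52 − 26.52 = 25.48→25, 124 − 63.24 = 60.76→61) → #1d193d
83%: (60 − 49.8 = 10.2→10, 52 − 43.16 = 8.84→9, 124 − 102.92 = 21.08→21) → #0a0915

#332c69, #292456, #282353, #1d193d, #0a0915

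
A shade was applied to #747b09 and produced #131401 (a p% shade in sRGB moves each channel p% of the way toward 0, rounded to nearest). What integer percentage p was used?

84%

#747b09 is rgb(116, 123, 9); #131401 is rgb(19, 20, 1).
On the G channel (widest range): 20 ≈ 123 + (p/100)(0 − 123), so p ≈ 100×(20 − 123)/(0 − 123) = -10300/-123 = 83.74.
p = 84 reproduces all three channels after rounding.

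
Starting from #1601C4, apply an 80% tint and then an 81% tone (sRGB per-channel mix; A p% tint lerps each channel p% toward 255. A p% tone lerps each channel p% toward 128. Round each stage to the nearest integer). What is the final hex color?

#1601C4 is rgb(22, 1, 196).
Lerp each channel 80% toward 255:
  R: 22 + 186.4 = 208.4 → 208
  G: 1 + 0.8×(255−1) = 1 + 203.2 = 204.2 → 204
  B: 196 + 0.8×(255−196) = 196 + 47.2 = 243.2 → 243
After the tint: rgb(208, 204, 243) = #D0CCF3.
An 81% tone moves each channel 81% toward 128:
  R: 208 + 0.81×(128−208) = 208 − 64.8 = 143.2 → 143
  G: 204 − 61.56 = 142.44 → 142
  B: 243 + 0.81×(128−243) = 243 − 93.15 = 149.85 → 150
rgb(143, 142, 150) = #8F8E96.

#8F8E96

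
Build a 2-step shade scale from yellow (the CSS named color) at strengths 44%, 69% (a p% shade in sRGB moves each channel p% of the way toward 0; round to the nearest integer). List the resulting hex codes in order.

#8F8F00, #4F4F00

CSS yellow is rgb(255, 255, 0).
44%: (255 − 112.2 = 142.8→143, 255 − 112.2 = 142.8→143, 0→0) → #8F8F00
69%: (255 − 175.95 = 79.05→79, 255 − 175.95 = 79.05→79, 0→0) → #4F4F00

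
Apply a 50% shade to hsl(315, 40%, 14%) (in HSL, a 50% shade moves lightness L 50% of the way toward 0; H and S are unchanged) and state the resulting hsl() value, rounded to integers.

hsl(315, 40%, 7%)

L moves 50% from 14 toward 0: 14 − 7 = 7 → 7.
H and S are unchanged.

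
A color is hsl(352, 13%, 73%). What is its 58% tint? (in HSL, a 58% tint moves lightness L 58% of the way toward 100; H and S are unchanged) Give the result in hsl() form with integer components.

L moves 58% from 73 toward 100: 73 + 15.66 = 88.66 → 89.
H and S are unchanged.

hsl(352, 13%, 89%)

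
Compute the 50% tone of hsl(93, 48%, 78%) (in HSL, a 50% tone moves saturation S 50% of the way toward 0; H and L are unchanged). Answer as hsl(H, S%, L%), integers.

S moves 50% from 48 toward 0: 48 − 24 = 24 → 24.
H and L are unchanged.

hsl(93, 24%, 78%)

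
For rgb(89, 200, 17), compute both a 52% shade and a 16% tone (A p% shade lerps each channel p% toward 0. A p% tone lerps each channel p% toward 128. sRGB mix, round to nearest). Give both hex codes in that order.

52% shade:
  R: 89 − 46.28 = 42.72 → 43
  G: 200 − 104 = 96 → 96
  B: 17 + 0.52×(0−17) = 17 − 8.84 = 8.16 → 8
  → #2b6008
16% tone:
  R: 89 + 0.16×(128−89) = 89 + 6.24 = 95.24 → 95
  G: 200 + 0.16×(128−200) = 200 − 11.52 = 188.48 → 188
  B: 17 + 17.76 = 34.76 → 35
  → #5fbc23

#2b6008, #5fbc23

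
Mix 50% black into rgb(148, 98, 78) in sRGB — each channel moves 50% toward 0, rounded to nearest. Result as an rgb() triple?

rgb(74, 49, 39)

Lerp each channel 50% toward 0:
  R: 148 − 74 = 74 → 74
  G: 98 + 0.5×(0−98) = 98 − 49 = 49 → 49
  B: 78 + 0.5×(0−78) = 78 − 39 = 39 → 39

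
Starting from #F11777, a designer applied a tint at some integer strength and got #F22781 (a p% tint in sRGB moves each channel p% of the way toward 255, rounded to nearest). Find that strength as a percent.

#F11777 is rgb(241, 23, 119); #F22781 is rgb(242, 39, 129).
On the G channel (widest range): 39 ≈ 23 + (p/100)(255 − 23), so p ≈ 100×(39 − 23)/(255 − 23) = 1600/232 = 6.90.
p = 7 reproduces all three channels after rounding.

7%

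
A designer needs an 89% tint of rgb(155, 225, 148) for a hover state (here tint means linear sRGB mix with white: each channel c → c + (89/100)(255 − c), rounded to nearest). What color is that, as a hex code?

Per channel, c → c + 0.89(255 − c):
  R: 155 + 0.89×(255−155) = 155 + 89 = 244 → 244
  G: 225 + 0.89×(255−225) = 225 + 26.7 = 251.7 → 252
  B: 148 + 0.89×(255−148) = 148 + 95.23 = 243.23 → 243
rgb(244, 252, 243) = #F4FCF3.

#F4FCF3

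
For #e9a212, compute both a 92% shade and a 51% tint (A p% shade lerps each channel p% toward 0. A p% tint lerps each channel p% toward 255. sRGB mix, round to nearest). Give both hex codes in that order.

#e9a212 is rgb(233, 162, 18).
92% shade:
  R: 233 + 0.92×(0−233) = 233 − 214.36 = 18.64 → 19
  G: 162 + 0.92×(0−162) = 162 − 149.04 = 12.96 → 13
  B: 18 − 16.56 = 1.44 → 1
  → #130d01
51% tint:
  R: 233 + 11.22 = 244.22 → 244
  G: 162 + 47.43 = 209.43 → 209
  B: 18 + 0.51×(255−18) = 18 + 120.87 = 138.87 → 139
  → #f4d18b

#130d01, #f4d18b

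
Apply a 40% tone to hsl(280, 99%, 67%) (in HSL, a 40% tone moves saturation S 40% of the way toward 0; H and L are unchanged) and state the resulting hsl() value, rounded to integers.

hsl(280, 59%, 67%)

S moves 40% from 99 toward 0: 99 − 39.6 = 59.4 → 59.
H and L are unchanged.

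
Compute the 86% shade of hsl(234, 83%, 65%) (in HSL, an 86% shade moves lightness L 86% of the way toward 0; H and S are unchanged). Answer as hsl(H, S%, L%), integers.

hsl(234, 83%, 9%)

L moves 86% from 65 toward 0: 65 − 55.9 = 9.1 → 9.
H and S are unchanged.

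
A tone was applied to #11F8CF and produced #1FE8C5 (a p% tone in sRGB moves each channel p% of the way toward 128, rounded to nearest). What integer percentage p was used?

#11F8CF is rgb(17, 248, 207); #1FE8C5 is rgb(31, 232, 197).
On the G channel (widest range): 232 ≈ 248 + (p/100)(128 − 248), so p ≈ 100×(232 − 248)/(128 − 248) = -1600/-120 = 13.33.
p = 13 reproduces all three channels after rounding.

13%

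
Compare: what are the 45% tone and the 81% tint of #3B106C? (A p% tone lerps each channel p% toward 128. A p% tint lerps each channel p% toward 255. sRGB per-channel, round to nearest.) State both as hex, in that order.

#3B106C is rgb(59, 16, 108).
45% tone:
  R: 59 + 0.45×(128−59) = 59 + 31.05 = 90.05 → 90
  G: 16 + 0.45×(128−16) = 16 + 50.4 = 66.4 → 66
  B: 108 + 9 = 117 → 117
  → #5A4275
81% tint:
  R: 59 + 0.81×(255−59) = 59 + 158.76 = 217.76 → 218
  G: 16 + 0.81×(255−16) = 16 + 193.59 = 209.59 → 210
  B: 108 + 0.81×(255−108) = 108 + 119.07 = 227.07 → 227
  → #DAD2E3

#5A4275, #DAD2E3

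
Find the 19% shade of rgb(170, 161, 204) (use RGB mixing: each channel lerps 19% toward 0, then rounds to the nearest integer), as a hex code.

A 19% shade moves each channel 19% toward 0:
  R: 170 − 32.3 = 137.7 → 138
  G: 161 + 0.19×(0−161) = 161 − 30.59 = 130.41 → 130
  B: 204 + 0.19×(0−204) = 204 − 38.76 = 165.24 → 165
rgb(138, 130, 165) = #8A82A5.

#8A82A5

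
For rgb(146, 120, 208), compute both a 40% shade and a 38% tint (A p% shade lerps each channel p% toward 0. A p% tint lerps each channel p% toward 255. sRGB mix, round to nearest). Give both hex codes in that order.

40% shade:
  R: 146 + 0.4×(0−146) = 146 − 58.4 = 87.6 → 88
  G: 120 + 0.4×(0−120) = 120 − 48 = 72 → 72
  B: 208 − 83.2 = 124.8 → 125
  → #58487d
38% tint:
  R: 146 + 0.38×(255−146) = 146 + 41.42 = 187.42 → 187
  G: 120 + 51.3 = 171.3 → 171
  B: 208 + 0.38×(255−208) = 208 + 17.86 = 225.86 → 226
  → #bbabe2

#58487d, #bbabe2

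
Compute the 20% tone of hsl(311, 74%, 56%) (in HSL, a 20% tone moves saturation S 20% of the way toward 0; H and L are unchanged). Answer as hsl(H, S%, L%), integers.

S moves 20% from 74 toward 0: 74 − 14.8 = 59.2 → 59.
H and L are unchanged.

hsl(311, 59%, 56%)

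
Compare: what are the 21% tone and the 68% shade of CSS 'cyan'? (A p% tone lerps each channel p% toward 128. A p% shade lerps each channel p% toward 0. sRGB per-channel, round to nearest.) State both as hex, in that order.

#1BE4E4, #005252

CSS cyan is rgb(0, 255, 255).
21% tone:
  R: 0 + 0.21×(128−0) = 0 + 26.88 = 26.88 → 27
  G: 255 + 0.21×(128−255) = 255 − 26.67 = 228.33 → 228
  B: 255 + 0.21×(128−255) = 255 − 26.67 = 228.33 → 228
  → #1BE4E4
68% shade:
  R: 0 + 0 = 0 → 0
  G: 255 − 173.4 = 81.6 → 82
  B: 255 + 0.68×(0−255) = 255 − 173.4 = 81.6 → 82
  → #005252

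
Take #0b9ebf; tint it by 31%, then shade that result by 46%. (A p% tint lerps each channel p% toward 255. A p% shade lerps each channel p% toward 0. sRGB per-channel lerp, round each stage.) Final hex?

#2f6672

#0b9ebf is rgb(11, 158, 191).
Per channel, c → c + 0.31(255 − c):
  R: 11 + 75.64 = 86.64 → 87
  G: 158 + 30.07 = 188.07 → 188
  B: 191 + 0.31×(255−191) = 191 + 19.84 = 210.84 → 211
After the tint: rgb(87, 188, 211) = #57bcd3.
A 46% shade moves each channel 46% toward 0:
  R: 87 − 40.02 = 46.98 → 47
  G: 188 + 0.46×(0−188) = 188 − 86.48 = 101.52 → 102
  B: 211 + 0.46×(0−211) = 211 − 97.06 = 113.94 → 114
rgb(47, 102, 114) = #2f6672.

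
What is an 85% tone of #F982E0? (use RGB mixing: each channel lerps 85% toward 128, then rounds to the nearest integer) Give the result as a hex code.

#92808E

#F982E0 is rgb(249, 130, 224).
An 85% tone moves each channel 85% toward 128:
  R: 249 − 102.85 = 146.15 → 146
  G: 130 − 1.7 = 128.3 → 128
  B: 224 − 81.6 = 142.4 → 142
rgb(146, 128, 142) = #92808E.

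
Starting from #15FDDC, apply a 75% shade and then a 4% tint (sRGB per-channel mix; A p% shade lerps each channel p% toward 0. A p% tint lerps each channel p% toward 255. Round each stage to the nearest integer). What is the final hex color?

#15FDDC is rgb(21, 253, 220).
A 75% shade moves each channel 75% toward 0:
  R: 21 − 15.75 = 5.25 → 5
  G: 253 − 189.75 = 63.25 → 63
  B: 220 − 165 = 55 → 55
After the shade: rgb(5, 63, 55) = #053F37.
A 4% tint moves each channel 4% toward 255:
  R: 5 + 0.04×(255−5) = 5 + 10 = 15 → 15
  G: 63 + 0.04×(255−63) = 63 + 7.68 = 70.68 → 71
  B: 55 + 8 = 63 → 63
rgb(15, 71, 63) = #0F473F.

#0F473F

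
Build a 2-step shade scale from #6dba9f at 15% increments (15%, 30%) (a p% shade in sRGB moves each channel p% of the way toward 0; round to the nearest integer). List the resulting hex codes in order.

#6dba9f is rgb(109, 186, 159).
15%: (109 − 16.35 = 92.65→93, 186 − 27.9 = 158.1→158, 159 − 23.85 = 135.15→135) → #5d9e87
30%: (109 − 32.7 = 76.3→76, 186 − 55.8 = 130.2→130, 159 − 47.7 = 111.3→111) → #4c826f

#5d9e87, #4c826f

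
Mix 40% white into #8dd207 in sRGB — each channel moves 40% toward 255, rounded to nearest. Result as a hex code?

#8dd207 is rgb(141, 210, 7).
Per channel, c → c + 0.4(255 − c):
  R: 141 + 0.4×(255−141) = 141 + 45.6 = 186.6 → 187
  G: 210 + 18 = 228 → 228
  B: 7 + 99.2 = 106.2 → 106
rgb(187, 228, 106) = #bbe46a.

#bbe46a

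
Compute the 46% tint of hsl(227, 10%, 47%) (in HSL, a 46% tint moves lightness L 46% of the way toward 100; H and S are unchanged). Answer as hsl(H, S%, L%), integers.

hsl(227, 10%, 71%)

L moves 46% from 47 toward 100: 47 + 24.38 = 71.38 → 71.
H and S are unchanged.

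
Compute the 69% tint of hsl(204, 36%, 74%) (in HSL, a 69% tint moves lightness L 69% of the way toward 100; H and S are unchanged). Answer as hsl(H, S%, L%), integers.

hsl(204, 36%, 92%)

L moves 69% from 74 toward 100: 74 + 17.94 = 91.94 → 92.
H and S are unchanged.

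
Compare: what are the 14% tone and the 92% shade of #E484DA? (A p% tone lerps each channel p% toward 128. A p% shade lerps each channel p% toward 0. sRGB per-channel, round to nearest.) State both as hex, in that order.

#E484DA is rgb(228, 132, 218).
14% tone:
  R: 228 + 0.14×(128−228) = 228 − 14 = 214 → 214
  G: 132 − 0.56 = 131.44 → 131
  B: 218 + 0.14×(128−218) = 218 − 12.6 = 205.4 → 205
  → #D683CD
92% shade:
  R: 228 − 209.76 = 18.24 → 18
  G: 132 + 0.92×(0−132) = 132 − 121.44 = 10.56 → 11
  B: 218 + 0.92×(0−218) = 218 − 200.56 = 17.44 → 17
  → #120B11

#D683CD, #120B11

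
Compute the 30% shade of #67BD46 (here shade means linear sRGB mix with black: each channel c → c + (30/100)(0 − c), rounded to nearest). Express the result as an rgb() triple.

rgb(72, 132, 49)

#67BD46 is rgb(103, 189, 70).
A 30% shade moves each channel 30% toward 0:
  R: 103 + 0.3×(0−103) = 103 − 30.9 = 72.1 → 72
  G: 189 + 0.3×(0−189) = 189 − 56.7 = 132.3 → 132
  B: 70 + 0.3×(0−70) = 70 − 21 = 49 → 49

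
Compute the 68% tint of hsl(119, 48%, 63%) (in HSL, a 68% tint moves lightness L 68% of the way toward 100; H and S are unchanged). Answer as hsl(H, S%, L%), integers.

L moves 68% from 63 toward 100: 63 + 25.16 = 88.16 → 88.
H and S are unchanged.

hsl(119, 48%, 88%)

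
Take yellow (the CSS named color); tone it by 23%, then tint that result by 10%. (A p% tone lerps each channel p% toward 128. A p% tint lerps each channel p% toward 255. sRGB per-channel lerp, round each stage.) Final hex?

CSS yellow is rgb(255, 255, 0).
Lerp each channel 23% toward 128:
  R: 255 − 29.21 = 225.79 → 226
  G: 255 + 0.23×(128−255) = 255 − 29.21 = 225.79 → 226
  B: 0 + 0.23×(128−0) = 0 + 29.44 = 29.44 → 29
After the tone: rgb(226, 226, 29) = #e2e21d.
A 10% tint moves each channel 10% toward 255:
  R: 226 + 2.9 = 228.9 → 229
  G: 226 + 0.1×(255−226) = 226 + 2.9 = 228.9 → 229
  B: 29 + 22.6 = 51.6 → 52
rgb(229, 229, 52) = #e5e534.

#e5e534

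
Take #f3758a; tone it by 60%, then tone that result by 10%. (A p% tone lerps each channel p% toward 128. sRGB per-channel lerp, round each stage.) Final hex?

#a97c84

#f3758a is rgb(243, 117, 138).
Per channel, c → c + 0.6(128 − c):
  R: 243 + 0.6×(128−243) = 243 − 69 = 174 → 174
  G: 117 + 6.6 = 123.6 → 124
  B: 138 − 6 = 132 → 132
After the tone: rgb(174, 124, 132) = #ae7c84.
Per channel, c → c + 0.1(128 − c):
  R: 174 + 0.1×(128−174) = 174 − 4.6 = 169.4 → 169
  G: 124 + 0.1×(128−124) = 124 + 0.4 = 124.4 → 124
  B: 132 − 0.4 = 131.6 → 132
rgb(169, 124, 132) = #a97c84.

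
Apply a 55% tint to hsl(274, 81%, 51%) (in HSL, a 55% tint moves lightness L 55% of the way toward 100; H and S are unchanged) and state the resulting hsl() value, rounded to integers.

hsl(274, 81%, 78%)

L moves 55% from 51 toward 100: 51 + 26.95 = 77.95 → 78.
H and S are unchanged.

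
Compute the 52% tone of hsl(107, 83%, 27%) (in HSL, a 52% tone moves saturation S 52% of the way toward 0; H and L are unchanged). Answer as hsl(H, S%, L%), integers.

S moves 52% from 83 toward 0: 83 − 43.16 = 39.84 → 40.
H and L are unchanged.

hsl(107, 40%, 27%)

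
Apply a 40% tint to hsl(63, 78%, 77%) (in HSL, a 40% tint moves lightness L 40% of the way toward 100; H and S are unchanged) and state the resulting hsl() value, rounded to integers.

hsl(63, 78%, 86%)

L moves 40% from 77 toward 100: 77 + 9.2 = 86.2 → 86.
H and S are unchanged.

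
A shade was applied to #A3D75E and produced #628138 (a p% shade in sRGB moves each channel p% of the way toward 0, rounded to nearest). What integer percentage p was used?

#A3D75E is rgb(163, 215, 94); #628138 is rgb(98, 129, 56).
On the G channel (widest range): 129 ≈ 215 + (p/100)(0 − 215), so p ≈ 100×(129 − 215)/(0 − 215) = -8600/-215 = 40.00.
p = 40 reproduces all three channels after rounding.

40%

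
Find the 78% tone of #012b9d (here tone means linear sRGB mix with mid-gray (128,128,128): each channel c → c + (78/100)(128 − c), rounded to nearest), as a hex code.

#646d86

#012b9d is rgb(1, 43, 157).
Per channel, c → c + 0.78(128 − c):
  R: 1 + 0.78×(128−1) = 1 + 99.06 = 100.06 → 100
  G: 43 + 0.78×(128−43) = 43 + 66.3 = 109.3 → 109
  B: 157 + 0.78×(128−157) = 157 − 22.62 = 134.38 → 134
rgb(100, 109, 134) = #646d86.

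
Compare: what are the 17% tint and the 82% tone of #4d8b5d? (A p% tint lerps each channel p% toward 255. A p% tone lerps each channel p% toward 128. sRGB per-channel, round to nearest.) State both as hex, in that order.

#6b9f79, #77827a

#4d8b5d is rgb(77, 139, 93).
17% tint:
  R: 77 + 30.26 = 107.26 → 107
  G: 139 + 19.72 = 158.72 → 159
  B: 93 + 0.17×(255−93) = 93 + 27.54 = 120.54 → 121
  → #6b9f79
82% tone:
  R: 77 + 41.82 = 118.82 → 119
  G: 139 + 0.82×(128−139) = 139 − 9.02 = 129.98 → 130
  B: 93 + 0.82×(128−93) = 93 + 28.7 = 121.7 → 122
  → #77827a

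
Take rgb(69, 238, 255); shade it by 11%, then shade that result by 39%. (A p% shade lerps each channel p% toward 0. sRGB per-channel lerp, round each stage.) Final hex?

#25818A

Lerp each channel 11% toward 0:
  R: 69 − 7.59 = 61.41 → 61
  G: 238 + 0.11×(0−238) = 238 − 26.18 = 211.82 → 212
  B: 255 + 0.11×(0−255) = 255 − 28.05 = 226.95 → 227
After the shade: rgb(61, 212, 227) = #3DD4E3.
A 39% shade moves each channel 39% toward 0:
  R: 61 − 23.79 = 37.21 → 37
  G: 212 + 0.39×(0−212) = 212 − 82.68 = 129.32 → 129
  B: 227 + 0.39×(0−227) = 227 − 88.53 = 138.47 → 138
rgb(37, 129, 138) = #25818A.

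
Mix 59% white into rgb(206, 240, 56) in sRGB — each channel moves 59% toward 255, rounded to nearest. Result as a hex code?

A 59% tint moves each channel 59% toward 255:
  R: 206 + 0.59×(255−206) = 206 + 28.91 = 234.91 → 235
  G: 240 + 0.59×(255−240) = 240 + 8.85 = 248.85 → 249
  B: 56 + 117.41 = 173.41 → 173
rgb(235, 249, 173) = #EBF9AD.

#EBF9AD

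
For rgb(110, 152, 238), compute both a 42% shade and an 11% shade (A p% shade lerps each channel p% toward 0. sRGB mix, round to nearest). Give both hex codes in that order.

42% shade:
  R: 110 − 46.2 = 63.8 → 64
  G: 152 − 63.84 = 88.16 → 88
  B: 238 + 0.42×(0−238) = 238 − 99.96 = 138.04 → 138
  → #40588A
11% shade:
  R: 110 + 0.11×(0−110) = 110 − 12.1 = 97.9 → 98
  G: 152 + 0.11×(0−152) = 152 − 16.72 = 135.28 → 135
  B: 238 + 0.11×(0−238) = 238 − 26.18 = 211.82 → 212
  → #6287D4

#40588A, #6287D4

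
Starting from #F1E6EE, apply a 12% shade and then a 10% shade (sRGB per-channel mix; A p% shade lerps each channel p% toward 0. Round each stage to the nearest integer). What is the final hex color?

#F1E6EE is rgb(241, 230, 238).
Lerp each channel 12% toward 0:
  R: 241 + 0.12×(0−241) = 241 − 28.92 = 212.08 → 212
  G: 230 + 0.12×(0−230) = 230 − 27.6 = 202.4 → 202
  B: 238 + 0.12×(0−238) = 238 − 28.56 = 209.44 → 209
After the shade: rgb(212, 202, 209) = #D4CAD1.
Per channel, c → c + 0.1(0 − c):
  R: 212 − 21.2 = 190.8 → 191
  G: 202 − 20.2 = 181.8 → 182
  B: 209 + 0.1×(0−209) = 209 − 20.9 = 188.1 → 188
rgb(191, 182, 188) = #BFB6BC.

#BFB6BC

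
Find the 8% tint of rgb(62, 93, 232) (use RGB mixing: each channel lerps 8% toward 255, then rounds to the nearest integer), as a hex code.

#4d6aea

Per channel, c → c + 0.08(255 − c):
  R: 62 + 15.44 = 77.44 → 77
  G: 93 + 0.08×(255−93) = 93 + 12.96 = 105.96 → 106
  B: 232 + 1.84 = 233.84 → 234
rgb(77, 106, 234) = #4d6aea.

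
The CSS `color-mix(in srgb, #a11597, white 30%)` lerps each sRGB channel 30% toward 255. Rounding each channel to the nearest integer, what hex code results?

#bd5bb6

#a11597 is rgb(161, 21, 151).
Per channel, c → c + 0.3(255 − c):
  R: 161 + 0.3×(255−161) = 161 + 28.2 = 189.2 → 189
  G: 21 + 0.3×(255−21) = 21 + 70.2 = 91.2 → 91
  B: 151 + 0.3×(255−151) = 151 + 31.2 = 182.2 → 182
rgb(189, 91, 182) = #bd5bb6.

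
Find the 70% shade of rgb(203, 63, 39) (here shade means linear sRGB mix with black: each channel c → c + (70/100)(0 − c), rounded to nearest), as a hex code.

Per channel, c → c + 0.7(0 − c):
  R: 203 − 142.1 = 60.9 → 61
  G: 63 + 0.7×(0−63) = 63 − 44.1 = 18.9 → 19
  B: 39 + 0.7×(0−39) = 39 − 27.3 = 11.7 → 12
rgb(61, 19, 12) = #3d130c.

#3d130c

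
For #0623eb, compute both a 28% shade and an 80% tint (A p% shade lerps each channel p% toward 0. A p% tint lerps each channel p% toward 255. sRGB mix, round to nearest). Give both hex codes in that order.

#0419a9, #cdd3fb

#0623eb is rgb(6, 35, 235).
28% shade:
  R: 6 − 1.68 = 4.32 → 4
  G: 35 − 9.8 = 25.2 → 25
  B: 235 + 0.28×(0−235) = 235 − 65.8 = 169.2 → 169
  → #0419a9
80% tint:
  R: 6 + 0.8×(255−6) = 6 + 199.2 = 205.2 → 205
  G: 35 + 176 = 211 → 211
  B: 235 + 16 = 251 → 251
  → #cdd3fb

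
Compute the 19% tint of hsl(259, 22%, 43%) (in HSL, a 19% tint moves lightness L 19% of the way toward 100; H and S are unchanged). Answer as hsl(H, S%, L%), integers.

L moves 19% from 43 toward 100: 43 + 10.83 = 53.83 → 54.
H and S are unchanged.

hsl(259, 22%, 54%)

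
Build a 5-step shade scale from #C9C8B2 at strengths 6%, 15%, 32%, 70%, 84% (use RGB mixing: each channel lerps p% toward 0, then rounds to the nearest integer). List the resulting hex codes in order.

#C9C8B2 is rgb(201, 200, 178).
6%: (201 − 12.06 = 188.94→189, 200 − 12 = 188→188, 178 − 10.68 = 167.32→167) → #BDBCA7
15%: (201 − 30.15 = 170.85→171, 200 − 30 = 170→170, 178 − 26.7 = 151.3→151) → #ABAA97
32%: (201 − 64.32 = 136.68→137, 200 − 64 = 136→136, 178 − 56.96 = 121.04→121) → #898879
70%: (201 − 140.7 = 60.3→60, 200 − 140 = 60→60, 178 − 124.6 = 53.4→53) → #3C3C35
84%: (201 − 168.84 = 32.16→32, 200 − 168 = 32→32, 178 − 149.52 = 28.48→28) → #20201C

#BDBCA7, #ABAA97, #898879, #3C3C35, #20201C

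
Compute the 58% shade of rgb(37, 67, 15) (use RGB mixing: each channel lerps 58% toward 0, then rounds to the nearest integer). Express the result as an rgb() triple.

A 58% shade moves each channel 58% toward 0:
  R: 37 − 21.46 = 15.54 → 16
  G: 67 + 0.58×(0−67) = 67 − 38.86 = 28.14 → 28
  B: 15 − 8.7 = 6.3 → 6

rgb(16, 28, 6)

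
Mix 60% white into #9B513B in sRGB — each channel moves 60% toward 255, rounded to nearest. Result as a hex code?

#D7B9B1

#9B513B is rgb(155, 81, 59).
Per channel, c → c + 0.6(255 − c):
  R: 155 + 60 = 215 → 215
  G: 81 + 0.6×(255−81) = 81 + 104.4 = 185.4 → 185
  B: 59 + 117.6 = 176.6 → 177
rgb(215, 185, 177) = #D7B9B1.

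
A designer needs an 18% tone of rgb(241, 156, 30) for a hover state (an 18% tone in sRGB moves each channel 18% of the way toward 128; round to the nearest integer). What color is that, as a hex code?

#dd9730

Lerp each channel 18% toward 128:
  R: 241 − 20.34 = 220.66 → 221
  G: 156 + 0.18×(128−156) = 156 − 5.04 = 150.96 → 151
  B: 30 + 17.64 = 47.64 → 48
rgb(221, 151, 48) = #dd9730.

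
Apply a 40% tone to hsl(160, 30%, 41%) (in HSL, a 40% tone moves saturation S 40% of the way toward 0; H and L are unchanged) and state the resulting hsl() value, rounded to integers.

hsl(160, 18%, 41%)

S moves 40% from 30 toward 0: 30 − 12 = 18 → 18.
H and L are unchanged.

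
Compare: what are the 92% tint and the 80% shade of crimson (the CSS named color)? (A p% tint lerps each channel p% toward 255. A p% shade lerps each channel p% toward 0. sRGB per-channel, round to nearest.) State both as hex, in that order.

#FCECEF, #2C040C

CSS crimson is rgb(220, 20, 60).
92% tint:
  R: 220 + 0.92×(255−220) = 220 + 32.2 = 252.2 → 252
  G: 20 + 0.92×(255−20) = 20 + 216.2 = 236.2 → 236
  B: 60 + 0.92×(255−60) = 60 + 179.4 = 239.4 → 239
  → #FCECEF
80% shade:
  R: 220 + 0.8×(0−220) = 220 − 176 = 44 → 44
  G: 20 + 0.8×(0−20) = 20 − 16 = 4 → 4
  B: 60 − 48 = 12 → 12
  → #2C040C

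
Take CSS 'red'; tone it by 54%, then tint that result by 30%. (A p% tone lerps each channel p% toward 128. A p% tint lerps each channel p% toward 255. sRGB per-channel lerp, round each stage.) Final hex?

CSS red is rgb(255, 0, 0).
Per channel, c → c + 0.54(128 − c):
  R: 255 + 0.54×(128−255) = 255 − 68.58 = 186.42 → 186
  G: 0 + 69.12 = 69.12 → 69
  B: 0 + 69.12 = 69.12 → 69
After the tone: rgb(186, 69, 69) = #ba4545.
A 30% tint moves each channel 30% toward 255:
  R: 186 + 0.3×(255−186) = 186 + 20.7 = 206.7 → 207
  G: 69 + 0.3×(255−69) = 69 + 55.8 = 124.8 → 125
  B: 69 + 0.3×(255−69) = 69 + 55.8 = 124.8 → 125
rgb(207, 125, 125) = #cf7d7d.

#cf7d7d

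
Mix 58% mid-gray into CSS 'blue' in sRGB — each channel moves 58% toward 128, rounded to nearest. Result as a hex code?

CSS blue is rgb(0, 0, 255).
Lerp each channel 58% toward 128:
  R: 0 + 74.24 = 74.24 → 74
  G: 0 + 74.24 = 74.24 → 74
  B: 255 + 0.58×(128−255) = 255 − 73.66 = 181.34 → 181
rgb(74, 74, 181) = #4A4AB5.

#4A4AB5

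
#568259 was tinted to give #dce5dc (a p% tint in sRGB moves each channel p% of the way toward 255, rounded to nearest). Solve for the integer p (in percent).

#568259 is rgb(86, 130, 89); #dce5dc is rgb(220, 229, 220).
On the R channel (widest range): 220 ≈ 86 + (p/100)(255 − 86), so p ≈ 100×(220 − 86)/(255 − 86) = 13400/169 = 79.29.
p = 79 reproduces all three channels after rounding.

79%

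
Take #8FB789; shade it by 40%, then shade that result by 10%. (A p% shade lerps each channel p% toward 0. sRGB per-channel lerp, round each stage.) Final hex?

#8FB789 is rgb(143, 183, 137).
Per channel, c → c + 0.4(0 − c):
  R: 143 − 57.2 = 85.8 → 86
  G: 183 − 73.2 = 109.8 → 110
  B: 137 + 0.4×(0−137) = 137 − 54.8 = 82.2 → 82
After the shade: rgb(86, 110, 82) = #566E52.
Lerp each channel 10% toward 0:
  R: 86 + 0.1×(0−86) = 86 − 8.6 = 77.4 → 77
  G: 110 + 0.1×(0−110) = 110 − 11 = 99 → 99
  B: 82 + 0.1×(0−82) = 82 − 8.2 = 73.8 → 74
rgb(77, 99, 74) = #4D634A.

#4D634A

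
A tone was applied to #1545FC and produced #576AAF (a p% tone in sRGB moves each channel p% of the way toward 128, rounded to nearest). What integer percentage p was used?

62%

#1545FC is rgb(21, 69, 252); #576AAF is rgb(87, 106, 175).
On the B channel (widest range): 175 ≈ 252 + (p/100)(128 − 252), so p ≈ 100×(175 − 252)/(128 − 252) = -7700/-124 = 62.10.
p = 62 reproduces all three channels after rounding.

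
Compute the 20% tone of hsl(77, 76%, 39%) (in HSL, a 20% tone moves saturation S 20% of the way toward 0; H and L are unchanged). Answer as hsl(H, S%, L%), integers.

S moves 20% from 76 toward 0: 76 − 15.2 = 60.8 → 61.
H and L are unchanged.

hsl(77, 61%, 39%)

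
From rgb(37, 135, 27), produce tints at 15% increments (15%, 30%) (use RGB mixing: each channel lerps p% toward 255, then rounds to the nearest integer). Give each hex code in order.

#46993D, #66AB5F

15%: (37 + 32.7 = 69.7→70, 135 + 18 = 153→153, 27 + 34.2 = 61.2→61) → #46993D
30%: (37 + 65.4 = 102.4→102, 135 + 36 = 171→171, 27 + 68.4 = 95.4→95) → #66AB5F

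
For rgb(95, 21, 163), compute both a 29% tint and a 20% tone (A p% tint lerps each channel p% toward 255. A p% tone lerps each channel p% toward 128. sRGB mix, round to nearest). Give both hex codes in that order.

#8d59be, #662a9c

29% tint:
  R: 95 + 46.4 = 141.4 → 141
  G: 21 + 0.29×(255−21) = 21 + 67.86 = 88.86 → 89
  B: 163 + 26.68 = 189.68 → 190
  → #8d59be
20% tone:
  R: 95 + 6.6 = 101.6 → 102
  G: 21 + 0.2×(128−21) = 21 + 21.4 = 42.4 → 42
  B: 163 + 0.2×(128−163) = 163 − 7 = 156 → 156
  → #662a9c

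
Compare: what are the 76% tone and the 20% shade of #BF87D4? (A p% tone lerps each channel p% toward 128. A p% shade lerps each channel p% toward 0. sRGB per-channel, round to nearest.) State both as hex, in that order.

#8F8294, #996CAA

#BF87D4 is rgb(191, 135, 212).
76% tone:
  R: 191 − 47.88 = 143.12 → 143
  G: 135 + 0.76×(128−135) = 135 − 5.32 = 129.68 → 130
  B: 212 − 63.84 = 148.16 → 148
  → #8F8294
20% shade:
  R: 191 − 38.2 = 152.8 → 153
  G: 135 + 0.2×(0−135) = 135 − 27 = 108 → 108
  B: 212 − 42.4 = 169.6 → 170
  → #996CAA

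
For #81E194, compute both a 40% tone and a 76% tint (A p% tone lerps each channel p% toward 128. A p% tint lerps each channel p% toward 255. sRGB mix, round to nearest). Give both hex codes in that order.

#81BA8C, #E1F8E5

#81E194 is rgb(129, 225, 148).
40% tone:
  R: 129 + 0.4×(128−129) = 129 − 0.4 = 128.6 → 129
  G: 225 + 0.4×(128−225) = 225 − 38.8 = 186.2 → 186
  B: 148 + 0.4×(128−148) = 148 − 8 = 140 → 140
  → #81BA8C
76% tint:
  R: 129 + 95.76 = 224.76 → 225
  G: 225 + 0.76×(255−225) = 225 + 22.8 = 247.8 → 248
  B: 148 + 81.32 = 229.32 → 229
  → #E1F8E5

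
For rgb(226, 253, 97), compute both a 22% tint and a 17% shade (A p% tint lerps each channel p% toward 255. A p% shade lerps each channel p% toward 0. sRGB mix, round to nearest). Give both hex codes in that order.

22% tint:
  R: 226 + 6.38 = 232.38 → 232
  G: 253 + 0.44 = 253.44 → 253
  B: 97 + 0.22×(255−97) = 97 + 34.76 = 131.76 → 132
  → #E8FD84
17% shade:
  R: 226 + 0.17×(0−226) = 226 − 38.42 = 187.58 → 188
  G: 253 − 43.01 = 209.99 → 210
  B: 97 + 0.17×(0−97) = 97 − 16.49 = 80.51 → 81
  → #BCD251

#E8FD84, #BCD251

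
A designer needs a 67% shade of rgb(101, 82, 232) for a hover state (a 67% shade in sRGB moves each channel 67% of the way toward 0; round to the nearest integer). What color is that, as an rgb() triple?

Per channel, c → c + 0.67(0 − c):
  R: 101 + 0.67×(0−101) = 101 − 67.67 = 33.33 → 33
  G: 82 − 54.94 = 27.06 → 27
  B: 232 + 0.67×(0−232) = 232 − 155.44 = 76.56 → 77

rgb(33, 27, 77)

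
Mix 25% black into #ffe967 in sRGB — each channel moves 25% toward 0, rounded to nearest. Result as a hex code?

#ffe967 is rgb(255, 233, 103).
A 25% shade moves each channel 25% toward 0:
  R: 255 + 0.25×(0−255) = 255 − 63.75 = 191.25 → 191
  G: 233 + 0.25×(0−233) = 233 − 58.25 = 174.75 → 175
  B: 103 + 0.25×(0−103) = 103 − 25.75 = 77.25 → 77
rgb(191, 175, 77) = #bfaf4d.

#bfaf4d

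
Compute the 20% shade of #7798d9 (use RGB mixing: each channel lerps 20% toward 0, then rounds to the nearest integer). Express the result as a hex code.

#5f7aae

#7798d9 is rgb(119, 152, 217).
Lerp each channel 20% toward 0:
  R: 119 − 23.8 = 95.2 → 95
  G: 152 − 30.4 = 121.6 → 122
  B: 217 + 0.2×(0−217) = 217 − 43.4 = 173.6 → 174
rgb(95, 122, 174) = #5f7aae.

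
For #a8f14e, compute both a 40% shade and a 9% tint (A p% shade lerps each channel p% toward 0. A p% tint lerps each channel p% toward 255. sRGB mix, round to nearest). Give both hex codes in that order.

#a8f14e is rgb(168, 241, 78).
40% shade:
  R: 168 − 67.2 = 100.8 → 101
  G: 241 − 96.4 = 144.6 → 145
  B: 78 + 0.4×(0−78) = 78 − 31.2 = 46.8 → 47
  → #65912f
9% tint:
  R: 168 + 0.09×(255−168) = 168 + 7.83 = 175.83 → 176
  G: 241 + 1.26 = 242.26 → 242
  B: 78 + 0.09×(255−78) = 78 + 15.93 = 93.93 → 94
  → #b0f25e

#65912f, #b0f25e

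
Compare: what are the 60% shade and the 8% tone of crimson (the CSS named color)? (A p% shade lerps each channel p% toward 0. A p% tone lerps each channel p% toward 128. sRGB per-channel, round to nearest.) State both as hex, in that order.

#580818, #D51D41

CSS crimson is rgb(220, 20, 60).
60% shade:
  R: 220 + 0.6×(0−220) = 220 − 132 = 88 → 88
  G: 20 + 0.6×(0−20) = 20 − 12 = 8 → 8
  B: 60 + 0.6×(0−60) = 60 − 36 = 24 → 24
  → #580818
8% tone:
  R: 220 + 0.08×(128−220) = 220 − 7.36 = 212.64 → 213
  G: 20 + 8.64 = 28.64 → 29
  B: 60 + 0.08×(128−60) = 60 + 5.44 = 65.44 → 65
  → #D51D41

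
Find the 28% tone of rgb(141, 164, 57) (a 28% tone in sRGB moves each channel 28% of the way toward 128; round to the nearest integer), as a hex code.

#899a4d

A 28% tone moves each channel 28% toward 128:
  R: 141 + 0.28×(128−141) = 141 − 3.64 = 137.36 → 137
  G: 164 + 0.28×(128−164) = 164 − 10.08 = 153.92 → 154
  B: 57 + 0.28×(128−57) = 57 + 19.88 = 76.88 → 77
rgb(137, 154, 77) = #899a4d.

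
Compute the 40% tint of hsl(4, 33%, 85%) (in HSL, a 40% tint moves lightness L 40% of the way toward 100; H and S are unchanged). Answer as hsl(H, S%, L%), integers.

L moves 40% from 85 toward 100: 85 + 6 = 91 → 91.
H and S are unchanged.

hsl(4, 33%, 91%)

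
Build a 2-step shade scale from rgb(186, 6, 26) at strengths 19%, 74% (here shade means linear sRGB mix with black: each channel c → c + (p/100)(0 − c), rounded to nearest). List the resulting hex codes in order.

#970515, #300207

19%: (186 − 35.34 = 150.66→151, 6 − 1.14 = 4.86→5, 26 − 4.94 = 21.06→21) → #970515
74%: (186 − 137.64 = 48.36→48, 6 − 4.44 = 1.56→2, 26 − 19.24 = 6.76→7) → #300207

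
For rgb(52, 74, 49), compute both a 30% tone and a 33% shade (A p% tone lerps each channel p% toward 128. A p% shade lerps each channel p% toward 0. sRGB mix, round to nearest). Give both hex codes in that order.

30% tone:
  R: 52 + 0.3×(128−52) = 52 + 22.8 = 74.8 → 75
  G: 74 + 0.3×(128−74) = 74 + 16.2 = 90.2 → 90
  B: 49 + 23.7 = 72.7 → 73
  → #4b5a49
33% shade:
  R: 52 + 0.33×(0−52) = 52 − 17.16 = 34.84 → 35
  G: 74 + 0.33×(0−74) = 74 − 24.42 = 49.58 → 50
  B: 49 + 0.33×(0−49) = 49 − 16.17 = 32.83 → 33
  → #233221

#4b5a49, #233221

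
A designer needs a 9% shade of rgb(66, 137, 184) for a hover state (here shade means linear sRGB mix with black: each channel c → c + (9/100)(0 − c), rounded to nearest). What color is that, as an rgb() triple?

Per channel, c → c + 0.09(0 − c):
  R: 66 − 5.94 = 60.06 → 60
  G: 137 + 0.09×(0−137) = 137 − 12.33 = 124.67 → 125
  B: 184 + 0.09×(0−184) = 184 − 16.56 = 167.44 → 167

rgb(60, 125, 167)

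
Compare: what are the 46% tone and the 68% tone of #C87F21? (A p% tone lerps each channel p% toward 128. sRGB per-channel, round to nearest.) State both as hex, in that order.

#A77F4D, #978062

#C87F21 is rgb(200, 127, 33).
46% tone:
  R: 200 − 33.12 = 166.88 → 167
  G: 127 + 0.46×(128−127) = 127 + 0.46 = 127.46 → 127
  B: 33 + 43.7 = 76.7 → 77
  → #A77F4D
68% tone:
  R: 200 − 48.96 = 151.04 → 151
  G: 127 + 0.68×(128−127) = 127 + 0.68 = 127.68 → 128
  B: 33 + 64.6 = 97.6 → 98
  → #978062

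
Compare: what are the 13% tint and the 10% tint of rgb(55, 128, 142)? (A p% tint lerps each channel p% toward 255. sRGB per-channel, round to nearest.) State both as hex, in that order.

#51919D, #4B8D99

13% tint:
  R: 55 + 0.13×(255−55) = 55 + 26 = 81 → 81
  G: 128 + 0.13×(255−128) = 128 + 16.51 = 144.51 → 145
  B: 142 + 0.13×(255−142) = 142 + 14.69 = 156.69 → 157
  → #51919D
10% tint:
  R: 55 + 0.1×(255−55) = 55 + 20 = 75 → 75
  G: 128 + 12.7 = 140.7 → 141
  B: 142 + 11.3 = 153.3 → 153
  → #4B8D99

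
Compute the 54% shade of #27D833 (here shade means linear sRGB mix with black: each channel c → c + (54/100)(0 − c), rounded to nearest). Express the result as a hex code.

#27D833 is rgb(39, 216, 51).
Lerp each channel 54% toward 0:
  R: 39 + 0.54×(0−39) = 39 − 21.06 = 17.94 → 18
  G: 216 − 116.64 = 99.36 → 99
  B: 51 − 27.54 = 23.46 → 23
rgb(18, 99, 23) = #126317.

#126317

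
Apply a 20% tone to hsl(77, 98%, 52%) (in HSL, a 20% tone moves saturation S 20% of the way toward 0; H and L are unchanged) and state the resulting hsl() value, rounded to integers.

S moves 20% from 98 toward 0: 98 − 19.6 = 78.4 → 78.
H and L are unchanged.

hsl(77, 78%, 52%)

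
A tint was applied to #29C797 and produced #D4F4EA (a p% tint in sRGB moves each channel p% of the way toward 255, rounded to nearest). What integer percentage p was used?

#29C797 is rgb(41, 199, 151); #D4F4EA is rgb(212, 244, 234).
On the R channel (widest range): 212 ≈ 41 + (p/100)(255 − 41), so p ≈ 100×(212 − 41)/(255 − 41) = 17100/214 = 79.91.
p = 80 reproduces all three channels after rounding.

80%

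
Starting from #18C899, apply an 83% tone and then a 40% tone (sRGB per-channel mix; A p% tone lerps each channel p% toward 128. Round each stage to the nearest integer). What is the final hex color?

#18C899 is rgb(24, 200, 153).
An 83% tone moves each channel 83% toward 128:
  R: 24 + 0.83×(128−24) = 24 + 86.32 = 110.32 → 110
  G: 200 − 59.76 = 140.24 → 140
  B: 153 − 20.75 = 132.25 → 132
After the tone: rgb(110, 140, 132) = #6E8C84.
Lerp each channel 40% toward 128:
  R: 110 + 0.4×(128−110) = 110 + 7.2 = 117.2 → 117
  G: 140 − 4.8 = 135.2 → 135
  B: 132 + 0.4×(128−132) = 132 − 1.6 = 130.4 → 130
rgb(117, 135, 130) = #758782.

#758782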